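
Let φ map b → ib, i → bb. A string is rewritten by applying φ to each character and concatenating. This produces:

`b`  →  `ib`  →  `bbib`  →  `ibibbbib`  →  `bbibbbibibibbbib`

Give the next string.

Rewriting the 16 symbols of bbibbbibibibbbib one by one yields ib ib bb ib ib ib bb ib bb ib bb ib ib ib bb ib; concatenated:

ibibbbibibibbbibbbibbbibibibbbib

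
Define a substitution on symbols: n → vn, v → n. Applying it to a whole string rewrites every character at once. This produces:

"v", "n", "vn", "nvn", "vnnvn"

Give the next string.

nvnvnnvn

Apply φ to vnnvn symbol by symbol: v→n, n→vn, n→vn, v→n, n→vn; joined: n vn vn n vn.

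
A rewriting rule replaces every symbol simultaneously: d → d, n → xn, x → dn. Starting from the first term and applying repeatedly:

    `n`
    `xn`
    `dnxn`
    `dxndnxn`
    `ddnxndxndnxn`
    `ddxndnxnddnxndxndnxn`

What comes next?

Applying the rule to each of the 20 symbols of ddxndnxnddnxndxndnxn gives the pieces d d dn xn d xn dn xn d d xn dn xn d dn xn d xn dn xn, which concatenate to the answer.

dddnxndxndnxnddxndnxnddnxndxndnxn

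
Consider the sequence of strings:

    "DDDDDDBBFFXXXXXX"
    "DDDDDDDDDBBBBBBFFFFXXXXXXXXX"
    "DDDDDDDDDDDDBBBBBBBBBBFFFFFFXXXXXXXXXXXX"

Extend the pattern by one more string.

Each string has the form D^{3n+3} B^{4n-2} F^{2n} X^{3n+3} (n = 1, 2, …).
Setting n = 4 gives 15, 14, 8, 15 characters in each block.

DDDDDDDDDDDDDDDBBBBBBBBBBBBBBFFFFFFFFXXXXXXXXXXXXXXX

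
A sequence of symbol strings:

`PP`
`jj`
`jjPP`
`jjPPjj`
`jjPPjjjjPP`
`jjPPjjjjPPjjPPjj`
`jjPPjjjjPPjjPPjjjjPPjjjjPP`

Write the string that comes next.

jjPPjjjjPPjjPPjjjjPPjjjjPPjjPPjjjjPPjjPPjj

This is a Fibonacci-style word recurrence s(k) = s(k−1)·s(k−2): e.g. jj·PP = jjPP.
So term 8 is jjPPjjjjPPjjPPjjjjPPjjjjPP·jjPPjjjjPPjjPPjj.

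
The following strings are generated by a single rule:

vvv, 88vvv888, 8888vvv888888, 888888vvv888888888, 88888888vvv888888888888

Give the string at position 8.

s(k+1) = 88·s(k)·888, so each term gains 88 as a prefix and 888 as a suffix.
From 88888888vvv888888888888, 3 further steps: 88888888vvv888888888888 → 8888888888vvv888888888888888 → 888888888888vvv888888888888888888 → (answer).

88888888888888vvv888888888888888888888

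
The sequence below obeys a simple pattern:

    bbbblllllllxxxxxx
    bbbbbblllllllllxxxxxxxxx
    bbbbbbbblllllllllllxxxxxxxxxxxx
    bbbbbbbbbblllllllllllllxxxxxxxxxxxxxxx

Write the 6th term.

Reading off run lengths: b runs 4, 6, 8, 10; l runs 7, 9, 11, 13; x runs 6, 9, 12, 15 — each is linear in n, where the shown terms are n = 2, 3, 4, 5.
At n = 7 the blocks have lengths 14, 17, 21.

bbbbbbbbbbbbbblllllllllllllllllxxxxxxxxxxxxxxxxxxxxx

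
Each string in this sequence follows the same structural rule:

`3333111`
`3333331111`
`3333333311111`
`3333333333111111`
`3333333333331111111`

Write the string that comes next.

Each string has the form 3^{2n} 1^{n+1}, where the shown terms are n = 2, 3, 4, 5, 6.
Setting n = 7 gives 14, 8 characters in each block.

3333333333333311111111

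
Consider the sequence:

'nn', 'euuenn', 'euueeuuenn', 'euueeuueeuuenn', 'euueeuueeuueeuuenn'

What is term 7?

The strings grow by a fixed prefix euue each time.
From euueeuueeuueeuuenn, 2 further steps: euueeuueeuueeuuenn → euueeuueeuueeuueeuuenn → (answer).

euueeuueeuueeuueeuueeuuenn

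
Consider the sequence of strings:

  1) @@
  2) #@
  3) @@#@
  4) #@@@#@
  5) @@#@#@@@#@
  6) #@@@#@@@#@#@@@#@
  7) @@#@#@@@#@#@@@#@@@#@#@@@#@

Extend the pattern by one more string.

#@@@#@@@#@#@@@#@@@#@#@@@#@#@@@#@@@#@#@@@#@

From term 3 onward, concatenate the second-to-last term with the last: @@·#@ = @@#@, #@·@@#@ = #@@@#@, …
The next term joins #@@@#@@@#@#@@@#@ and @@#@#@@@#@#@@@#@@@#@#@@@#@.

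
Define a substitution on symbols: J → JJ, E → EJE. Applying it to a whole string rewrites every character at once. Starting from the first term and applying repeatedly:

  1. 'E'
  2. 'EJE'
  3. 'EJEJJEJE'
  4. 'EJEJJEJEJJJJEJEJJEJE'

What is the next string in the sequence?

EJEJJEJEJJJJEJEJJEJEJJJJJJJJEJEJJEJEJJJJEJEJJEJE

Replace each of the 20 characters of EJEJJEJEJJJJEJEJJEJE in place — EJE JJ EJE JJ JJ EJE JJ EJE JJ JJ JJ JJ EJE JJ EJE JJ JJ EJE JJ EJE — and concatenate.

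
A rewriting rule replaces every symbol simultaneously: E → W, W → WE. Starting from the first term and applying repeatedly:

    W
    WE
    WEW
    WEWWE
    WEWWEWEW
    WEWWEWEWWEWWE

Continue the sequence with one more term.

Replace each of the 13 characters of WEWWEWEWWEWWE in place — WE W WE WE W WE W WE WE W WE WE W — and concatenate.

WEWWEWEWWEWWEWEWWEWEW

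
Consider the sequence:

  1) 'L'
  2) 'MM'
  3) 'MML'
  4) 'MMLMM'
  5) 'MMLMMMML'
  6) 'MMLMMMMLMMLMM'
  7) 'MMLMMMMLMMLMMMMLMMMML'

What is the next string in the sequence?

MMLMMMMLMMLMMMMLMMMMLMMLMMMMLMMLMM

From term 3 onward, concatenate the last term with the second-to-last: MM·L = MML, MML·MM = MMLMM, …
Continuing: MMLMMMMLMMLMMMMLMMMML · MMLMMMMLMMLMM gives term 8.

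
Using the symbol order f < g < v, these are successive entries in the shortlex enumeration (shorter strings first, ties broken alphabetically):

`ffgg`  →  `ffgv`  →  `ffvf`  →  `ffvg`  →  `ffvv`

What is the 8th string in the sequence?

fgfv

Continuing the enumeration 3 steps past ffvv: ffvv → fgff → fgfg → (answer).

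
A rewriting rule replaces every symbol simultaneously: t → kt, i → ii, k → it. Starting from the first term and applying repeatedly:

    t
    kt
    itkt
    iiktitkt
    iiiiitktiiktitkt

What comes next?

iiiiiiiiiiktitktiiiiitktiiktitkt

Applying the rule to each of the 16 symbols of iiiiitktiiktitkt gives the pieces ii ii ii ii ii kt it kt ii ii it kt ii kt it kt, which concatenate to the answer.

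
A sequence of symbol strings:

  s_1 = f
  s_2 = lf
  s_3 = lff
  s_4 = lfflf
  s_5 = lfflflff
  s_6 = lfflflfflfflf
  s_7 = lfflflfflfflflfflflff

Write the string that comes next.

Each term (from the third on) is the previous term followed by the one before it: term 3 = lf·f = lff.
The next term joins lfflflfflfflflfflflff and lfflflfflfflf.

lfflflfflfflflfflflfflfflflfflfflf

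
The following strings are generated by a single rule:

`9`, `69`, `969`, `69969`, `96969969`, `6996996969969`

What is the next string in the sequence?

969699696996996969969

Each term (from the third on) is the two preceding terms concatenated in order: term 3 = 9·69 = 969.
Continuing: 96969969 · 6996996969969 gives term 7.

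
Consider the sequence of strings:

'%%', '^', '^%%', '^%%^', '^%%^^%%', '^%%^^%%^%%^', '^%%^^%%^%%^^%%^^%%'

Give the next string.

Each term (from the third on) is the previous term followed by the one before it: term 3 = ^·%% = ^%%.
The next term joins ^%%^^%%^%%^^%%^^%% and ^%%^^%%^%%^.

^%%^^%%^%%^^%%^^%%^%%^^%%^%%^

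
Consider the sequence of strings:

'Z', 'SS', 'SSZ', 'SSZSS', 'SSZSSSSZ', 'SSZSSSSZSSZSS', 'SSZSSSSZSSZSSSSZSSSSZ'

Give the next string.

SSZSSSSZSSZSSSSZSSSSZSSZSSSSZSSZSS

Each term (from the third on) is the previous term followed by the one before it: term 3 = SS·Z = SSZ.
The next term joins SSZSSSSZSSZSSSSZSSSSZ and SSZSSSSZSSZSS.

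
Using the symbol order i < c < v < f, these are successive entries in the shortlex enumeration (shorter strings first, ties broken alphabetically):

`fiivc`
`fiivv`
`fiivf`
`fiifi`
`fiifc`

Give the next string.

Find the rightmost character of fiifc below f, bump it to the next letter, and reset everything to its right to i.

fiifv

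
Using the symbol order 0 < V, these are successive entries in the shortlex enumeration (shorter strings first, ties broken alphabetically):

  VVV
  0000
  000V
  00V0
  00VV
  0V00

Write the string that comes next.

The successor of 0V00 increments the rightmost position that isn't already V and resets every position after it to 0.

0V0V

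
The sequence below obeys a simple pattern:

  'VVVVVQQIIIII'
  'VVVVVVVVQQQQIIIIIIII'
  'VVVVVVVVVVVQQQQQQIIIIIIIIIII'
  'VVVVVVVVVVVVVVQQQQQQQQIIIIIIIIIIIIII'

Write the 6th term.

Reading off run lengths: V runs 5, 8, 11, 14; Q runs 2, 4, 6, 8; I runs 5, 8, 11, 14 — each is linear in n (n = 1, 2, …).
For term 6, n = 6, so the run lengths are 20, 12, 20.

VVVVVVVVVVVVVVVVVVVVQQQQQQQQQQQQIIIIIIIIIIIIIIIIIIII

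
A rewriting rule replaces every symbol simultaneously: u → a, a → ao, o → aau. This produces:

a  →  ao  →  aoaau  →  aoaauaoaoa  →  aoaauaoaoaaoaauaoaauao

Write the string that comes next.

Replace each of the 22 characters of aoaauaoaoaaoaauaoaauao in place — ao aau ao ao a ao aau ao aau ao ao aau ao ao a ao aau ao ao a ao aau — and concatenate.

aoaauaoaoaaoaauaoaauaoaoaauaoaoaaoaauaoaoaaoaau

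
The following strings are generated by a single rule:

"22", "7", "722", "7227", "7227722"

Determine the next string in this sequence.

72277227227

Each term (from the third on) is the previous term followed by the one before it: term 3 = 7·22 = 722.
So term 6 is 7227722·7227.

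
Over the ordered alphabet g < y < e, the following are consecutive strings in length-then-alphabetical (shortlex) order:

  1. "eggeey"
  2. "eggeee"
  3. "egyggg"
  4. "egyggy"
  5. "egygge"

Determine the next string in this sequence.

Find the rightmost character of egygge below e, bump it to the next letter, and reset everything to its right to g.

egygyg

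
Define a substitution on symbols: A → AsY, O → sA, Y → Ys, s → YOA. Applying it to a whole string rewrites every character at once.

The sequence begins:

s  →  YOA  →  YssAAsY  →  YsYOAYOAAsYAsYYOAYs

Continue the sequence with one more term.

Rewriting the 19 symbols of YsYOAYOAAsYAsYYOAYs one by one yields Ys YOA Ys sA AsY Ys sA AsY AsY YOA Ys AsY YOA Ys Ys sA AsY Ys YOA; concatenated:

YsYOAYssAAsYYssAAsYAsYYOAYsAsYYOAYsYssAAsYYsYOA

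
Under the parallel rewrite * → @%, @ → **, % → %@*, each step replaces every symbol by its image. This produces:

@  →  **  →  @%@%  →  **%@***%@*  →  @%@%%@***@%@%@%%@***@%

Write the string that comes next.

Rewriting the 22 symbols of @%@%%@***@%@%@%%@***@% one by one yields ** %@* ** %@* %@* ** @% @% @% ** %@* ** %@* ** %@* %@* ** @% @% @% ** %@*; concatenated:

**%@***%@*%@***@%@%@%**%@***%@***%@*%@***@%@%@%**%@*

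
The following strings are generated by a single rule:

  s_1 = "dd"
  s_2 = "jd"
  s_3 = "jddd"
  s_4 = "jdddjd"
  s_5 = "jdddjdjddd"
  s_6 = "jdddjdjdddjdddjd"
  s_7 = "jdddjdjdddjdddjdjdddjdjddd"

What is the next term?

From term 3 onward, concatenate the last term with the second-to-last: jd·dd = jddd, jddd·jd = jdddjd, …
So term 8 is jdddjdjdddjdddjdjdddjdjddd·jdddjdjdddjdddjd.

jdddjdjdddjdddjdjdddjdjdddjdddjdjdddjdddjd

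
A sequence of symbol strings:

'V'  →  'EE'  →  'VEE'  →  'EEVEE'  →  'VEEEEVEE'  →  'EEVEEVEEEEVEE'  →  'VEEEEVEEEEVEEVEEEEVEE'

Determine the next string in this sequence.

EEVEEVEEEEVEEVEEEEVEEEEVEEVEEEEVEE

This is a Fibonacci-style word recurrence s(k) = s(k−2)·s(k−1): e.g. V·EE = VEE.
The next term joins EEVEEVEEEEVEE and VEEEEVEEEEVEEVEEEEVEE.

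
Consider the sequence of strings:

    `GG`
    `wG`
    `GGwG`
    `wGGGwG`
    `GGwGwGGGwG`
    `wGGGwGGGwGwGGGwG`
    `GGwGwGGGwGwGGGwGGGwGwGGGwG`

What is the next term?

wGGGwGGGwGwGGGwGGGwGwGGGwGwGGGwGGGwGwGGGwG

From term 3 onward, concatenate the second-to-last term with the last: GG·wG = GGwG, wG·GGwG = wGGGwG, …
So term 8 is wGGGwGGGwGwGGGwG·GGwGwGGGwGwGGGwGGGwGwGGGwG.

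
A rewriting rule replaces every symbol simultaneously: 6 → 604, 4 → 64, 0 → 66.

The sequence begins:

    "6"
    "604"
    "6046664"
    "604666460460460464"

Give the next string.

60466646046046046460466646046664604666460464

Replace each of the 18 characters of 604666460460460464 in place — 604 66 64 604 604 604 64 604 66 64 604 66 64 604 66 64 604 64 — and concatenate.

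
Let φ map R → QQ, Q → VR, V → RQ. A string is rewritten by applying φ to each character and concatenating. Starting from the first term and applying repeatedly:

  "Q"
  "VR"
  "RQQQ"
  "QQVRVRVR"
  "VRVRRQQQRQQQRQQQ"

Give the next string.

Applying the rule to each of the 16 symbols of VRVRRQQQRQQQRQQQ gives the pieces RQ QQ RQ QQ QQ VR VR VR QQ VR VR VR QQ VR VR VR, which concatenate to the answer.

RQQQRQQQQQVRVRVRQQVRVRVRQQVRVRVR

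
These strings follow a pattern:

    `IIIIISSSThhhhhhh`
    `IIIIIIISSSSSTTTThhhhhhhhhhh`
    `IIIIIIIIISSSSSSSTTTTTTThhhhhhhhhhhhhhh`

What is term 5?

IIIIIIIIIIIIISSSSSSSSSSSTTTTTTTTTTTTThhhhhhhhhhhhhhhhhhhhhhh

Each string has the form I^{2n+3} S^{2n+1} T^{3n-2} h^{4n+3} (n = 1, 2, …).
Setting n = 5 gives 13, 11, 13, 23 characters in each block.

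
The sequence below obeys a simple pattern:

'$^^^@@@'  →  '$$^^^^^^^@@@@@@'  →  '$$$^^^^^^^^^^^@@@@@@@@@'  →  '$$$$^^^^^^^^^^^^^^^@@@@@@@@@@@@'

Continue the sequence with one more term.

$$$$$^^^^^^^^^^^^^^^^^^^@@@@@@@@@@@@@@@

The n-th term is n $'s then 4n-1 ^'s then 3n @'s (n = 1, 2, …).
At n = 5 the blocks have lengths 5, 19, 15.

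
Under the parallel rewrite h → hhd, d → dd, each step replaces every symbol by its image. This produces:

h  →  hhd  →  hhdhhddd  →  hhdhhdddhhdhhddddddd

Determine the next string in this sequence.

hhdhhdddhhdhhdddddddhhdhhdddhhdhhddddddddddddddd

φ(hhdhhdddhhdhhddddddd) expands symbol-by-symbol to hhd hhd dd hhd hhd dd dd dd hhd hhd dd hhd hhd dd dd dd dd dd dd dd; joining the 20 pieces gives the next term.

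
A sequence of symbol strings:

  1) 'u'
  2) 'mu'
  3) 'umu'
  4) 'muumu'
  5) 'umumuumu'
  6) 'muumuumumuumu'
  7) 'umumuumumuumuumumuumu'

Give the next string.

muumuumumuumuumumuumumuumuumumuumu

Each term (from the third on) is the two preceding terms concatenated in order: term 3 = u·mu = umu.
The next term joins muumuumumuumu and umumuumumuumuumumuumu.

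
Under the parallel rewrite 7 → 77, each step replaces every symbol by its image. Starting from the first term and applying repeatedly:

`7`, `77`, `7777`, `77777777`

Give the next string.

Expanding 77777777: 7→77, 7→77, 7→77, 7→77, 7→77, 7→77, 7→77, 7→77. Concatenated: 77 77 77 77 77 77 77 77.

7777777777777777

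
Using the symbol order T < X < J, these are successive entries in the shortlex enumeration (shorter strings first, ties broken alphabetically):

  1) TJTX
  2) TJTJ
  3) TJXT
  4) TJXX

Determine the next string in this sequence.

Find the rightmost character of TJXX below J, bump it to the next letter, and reset everything to its right to T.

TJXJ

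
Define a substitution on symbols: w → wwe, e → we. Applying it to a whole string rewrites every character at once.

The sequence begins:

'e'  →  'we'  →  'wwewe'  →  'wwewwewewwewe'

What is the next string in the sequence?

Rewriting the 13 symbols of wwewwewewwewe one by one yields wwe wwe we wwe wwe we wwe we wwe wwe we wwe we; concatenated:

wwewwewewwewwewewwewewwewwewewwewe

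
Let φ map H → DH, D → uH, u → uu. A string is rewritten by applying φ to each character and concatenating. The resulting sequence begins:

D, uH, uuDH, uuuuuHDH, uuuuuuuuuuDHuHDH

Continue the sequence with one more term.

uuuuuuuuuuuuuuuuuuuuuHDHuuDHuHDH

Applying the rule to each of the 16 symbols of uuuuuuuuuuDHuHDH gives the pieces uu uu uu uu uu uu uu uu uu uu uH DH uu DH uH DH, which concatenate to the answer.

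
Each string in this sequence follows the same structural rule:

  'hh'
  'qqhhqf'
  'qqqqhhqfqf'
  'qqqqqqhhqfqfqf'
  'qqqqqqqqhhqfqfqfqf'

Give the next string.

Each term wraps the previous one in qq on the left and qf on the right.
Applying this once more to qqqqqqqqhhqfqfqfqf:

qqqqqqqqqqhhqfqfqfqfqf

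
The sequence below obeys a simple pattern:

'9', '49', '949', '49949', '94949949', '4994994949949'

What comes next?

This is a Fibonacci-style word recurrence s(k) = s(k−2)·s(k−1): e.g. 9·49 = 949.
The next term joins 94949949 and 4994994949949.

949499494994994949949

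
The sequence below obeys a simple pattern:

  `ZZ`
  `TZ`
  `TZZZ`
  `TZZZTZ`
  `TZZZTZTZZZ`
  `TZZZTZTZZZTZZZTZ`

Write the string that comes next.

TZZZTZTZZZTZZZTZTZZZTZTZZZ

From term 3 onward, concatenate the last term with the second-to-last: TZ·ZZ = TZZZ, TZZZ·TZ = TZZZTZ, …
The next term joins TZZZTZTZZZTZZZTZ and TZZZTZTZZZ.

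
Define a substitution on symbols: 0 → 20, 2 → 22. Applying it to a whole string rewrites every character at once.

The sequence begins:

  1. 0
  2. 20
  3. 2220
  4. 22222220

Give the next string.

2222222222222220

Apply φ to 22222220 symbol by symbol: 2→22, 2→22, 2→22, 2→22, 2→22, 2→22, 2→22, 0→20; joined: 22 22 22 22 22 22 22 20.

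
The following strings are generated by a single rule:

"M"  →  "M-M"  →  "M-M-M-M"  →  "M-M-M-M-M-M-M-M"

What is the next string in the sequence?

Every step duplicates the string with '-' between the halves.
Doubling M-M-M-M-M-M-M-M with '-' between the halves:

M-M-M-M-M-M-M-M-M-M-M-M-M-M-M-M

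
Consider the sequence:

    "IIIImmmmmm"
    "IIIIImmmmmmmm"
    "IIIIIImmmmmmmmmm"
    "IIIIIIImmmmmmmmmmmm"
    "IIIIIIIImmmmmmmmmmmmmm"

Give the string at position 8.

IIIIIIIIIIImmmmmmmmmmmmmmmmmmmm

Reading off run lengths: I runs 4, 5, 6, 7, 8; m runs 6, 8, 10, 12, 14 — each is linear in n, where the shown terms are n = 3, 4, 5, 6, 7.
Setting n = 10 gives 11, 20 characters in each block.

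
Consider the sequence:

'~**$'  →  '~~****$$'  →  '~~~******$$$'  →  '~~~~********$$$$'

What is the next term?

Reading off run lengths: ~ runs 1, 2, 3, 4; * runs 2, 4, 6, 8; $ runs 1, 2, 3, 4 — each is linear in n (n = 1, 2, …).
Setting n = 5 gives 5, 10, 5 characters in each block.

~~~~~**********$$$$$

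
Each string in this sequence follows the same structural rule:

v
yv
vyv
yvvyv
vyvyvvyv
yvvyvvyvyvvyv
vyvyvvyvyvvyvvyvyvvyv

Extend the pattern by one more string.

Each term (from the third on) is the two preceding terms concatenated in order: term 3 = v·yv = vyv.
Continuing: yvvyvvyvyvvyv · vyvyvvyvyvvyvvyvyvvyv gives term 8.

yvvyvvyvyvvyvvyvyvvyvyvvyvvyvyvvyv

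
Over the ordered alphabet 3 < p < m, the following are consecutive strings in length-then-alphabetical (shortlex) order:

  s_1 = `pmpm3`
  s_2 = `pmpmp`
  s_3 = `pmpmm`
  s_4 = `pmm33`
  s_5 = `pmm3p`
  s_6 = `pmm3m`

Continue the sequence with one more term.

Treat pmm3m as a base-3 numeral over the given alphabet and add one, carrying through any trailing m's.

pmmp3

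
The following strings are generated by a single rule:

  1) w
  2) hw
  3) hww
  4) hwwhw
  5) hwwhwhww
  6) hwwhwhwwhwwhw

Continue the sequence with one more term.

This is a Fibonacci-style word recurrence s(k) = s(k−1)·s(k−2): e.g. hw·w = hww.
So term 7 is hwwhwhwwhwwhw·hwwhwhww.

hwwhwhwwhwwhwhwwhwhww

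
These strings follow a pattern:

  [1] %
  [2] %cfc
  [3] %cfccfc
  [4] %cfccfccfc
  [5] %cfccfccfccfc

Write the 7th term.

%cfccfccfccfccfccfc

The strings grow by a fixed suffix cfc each time.
From %cfccfccfccfc, 2 further steps: %cfccfccfccfc → %cfccfccfccfccfc → (answer).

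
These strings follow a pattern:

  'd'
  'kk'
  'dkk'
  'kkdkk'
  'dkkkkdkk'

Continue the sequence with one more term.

kkdkkdkkkkdkk

Each term (from the third on) is the two preceding terms concatenated in order: term 3 = d·kk = dkk.
So term 6 is kkdkk·dkkkkdkk.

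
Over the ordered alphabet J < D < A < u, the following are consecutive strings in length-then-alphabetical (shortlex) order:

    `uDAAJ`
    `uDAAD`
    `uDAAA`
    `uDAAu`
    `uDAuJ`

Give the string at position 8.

Advancing 3 positions from uDAuJ through uDAuJ → uDAuD → uDAuA reaches term 8.

uDAuu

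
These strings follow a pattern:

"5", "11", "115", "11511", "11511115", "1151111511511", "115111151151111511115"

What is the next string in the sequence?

1151111511511115111151151111511511

Each term (from the third on) is the previous term followed by the one before it: term 3 = 11·5 = 115.
So term 8 is 115111151151111511115·1151111511511.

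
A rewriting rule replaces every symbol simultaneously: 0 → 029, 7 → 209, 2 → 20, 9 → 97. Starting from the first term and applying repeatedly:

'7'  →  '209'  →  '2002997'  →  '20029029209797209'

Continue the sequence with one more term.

Rewriting the 17 symbols of 20029029209797209 one by one yields 20 029 029 20 97 029 20 97 20 029 97 209 97 209 20 029 97; concatenated:

20029029209702920972002997209972092002997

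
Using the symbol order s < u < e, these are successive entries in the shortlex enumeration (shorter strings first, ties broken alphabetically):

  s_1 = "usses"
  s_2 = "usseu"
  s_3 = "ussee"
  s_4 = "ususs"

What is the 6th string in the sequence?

Continuing the enumeration 2 steps past ususs: ususs → ususu → (answer).

ususe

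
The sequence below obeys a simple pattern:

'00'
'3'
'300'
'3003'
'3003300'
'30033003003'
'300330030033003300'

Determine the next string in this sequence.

30033003003300330030033003003

This is a Fibonacci-style word recurrence s(k) = s(k−1)·s(k−2): e.g. 3·00 = 300.
The next term joins 300330030033003300 and 30033003003.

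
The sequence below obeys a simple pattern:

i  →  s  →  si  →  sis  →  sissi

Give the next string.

Each term (from the third on) is the previous term followed by the one before it: term 3 = s·i = si.
So term 6 is sissi·sis.

sissisis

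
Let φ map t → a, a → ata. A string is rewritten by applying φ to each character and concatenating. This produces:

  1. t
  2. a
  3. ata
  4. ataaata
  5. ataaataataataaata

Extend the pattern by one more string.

φ(ataaataataataaata) expands symbol-by-symbol to ata a ata ata ata a ata ata a ata ata a ata ata ata a ata; joining the 17 pieces gives the next term.

ataaataataataaataataaataataaataataataaata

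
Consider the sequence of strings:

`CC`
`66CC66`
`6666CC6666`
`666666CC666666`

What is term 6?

Every step adds 66 to the front and 66 to the end of the previous string.
From 666666CC666666, 2 further steps: 666666CC666666 → 66666666CC66666666 → (answer).

6666666666CC6666666666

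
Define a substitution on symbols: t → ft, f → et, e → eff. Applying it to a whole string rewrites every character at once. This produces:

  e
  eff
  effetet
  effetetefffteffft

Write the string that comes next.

φ(effetetefffteffft) expands symbol-by-symbol to eff et et eff ft eff ft eff et et et ft eff et et et ft; joining the 17 pieces gives the next term.

effeteteffftefffteffetetetfteffetetetft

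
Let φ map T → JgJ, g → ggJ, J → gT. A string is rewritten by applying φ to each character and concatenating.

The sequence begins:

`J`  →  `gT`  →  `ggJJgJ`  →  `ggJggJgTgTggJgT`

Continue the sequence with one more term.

ggJggJgTggJggJgTggJJgJggJJgJggJggJgTggJJgJ

Applying the rule to each of the 15 symbols of ggJggJgTgTggJgT gives the pieces ggJ ggJ gT ggJ ggJ gT ggJ JgJ ggJ JgJ ggJ ggJ gT ggJ JgJ, which concatenate to the answer.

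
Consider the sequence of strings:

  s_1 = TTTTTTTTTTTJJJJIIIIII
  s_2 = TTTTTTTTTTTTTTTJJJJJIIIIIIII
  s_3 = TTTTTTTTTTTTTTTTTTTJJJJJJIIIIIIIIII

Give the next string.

Each string has the form T^{4n+3} J^{n+2} I^{2n+2}, where the shown terms are n = 2, 3, 4.
For the next term, n = 5, so the run lengths are 23, 7, 12.

TTTTTTTTTTTTTTTTTTTTTTTJJJJJJJIIIIIIIIIIII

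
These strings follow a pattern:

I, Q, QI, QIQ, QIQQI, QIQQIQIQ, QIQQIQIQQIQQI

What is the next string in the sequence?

QIQQIQIQQIQQIQIQQIQIQ

This is a Fibonacci-style word recurrence s(k) = s(k−1)·s(k−2): e.g. Q·I = QI.
Continuing: QIQQIQIQQIQQI · QIQQIQIQ gives term 8.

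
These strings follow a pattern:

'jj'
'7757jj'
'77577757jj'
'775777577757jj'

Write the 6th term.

The strings grow by a fixed prefix 7757 each time.
From 775777577757jj, 2 further steps: 775777577757jj → 7757775777577757jj → (answer).

77577757775777577757jj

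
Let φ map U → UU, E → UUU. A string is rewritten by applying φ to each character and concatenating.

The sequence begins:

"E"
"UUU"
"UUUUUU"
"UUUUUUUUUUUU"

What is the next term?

Apply φ to UUUUUUUUUUUU symbol by symbol: U→UU, U→UU, U→UU, U→UU, U→UU, U→UU, U→UU, U→UU, U→UU, U→UU, U→UU, U→UU; joined: UU UU UU UU UU UU UU UU UU UU UU UU.

UUUUUUUUUUUUUUUUUUUUUUUU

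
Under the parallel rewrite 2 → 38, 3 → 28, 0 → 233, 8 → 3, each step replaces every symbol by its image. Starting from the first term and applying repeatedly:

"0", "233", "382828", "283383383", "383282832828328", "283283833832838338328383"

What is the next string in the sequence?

Rewriting the 24 symbols of 283283833832838338328383 one by one yields 38 3 28 38 3 28 3 28 28 3 28 38 3 28 3 28 28 3 28 38 3 28 3 28; concatenated:

383283832832828328383283282832838328328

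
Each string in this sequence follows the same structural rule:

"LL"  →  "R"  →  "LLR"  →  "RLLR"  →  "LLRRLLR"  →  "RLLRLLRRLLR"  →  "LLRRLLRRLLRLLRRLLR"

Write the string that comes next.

From term 3 onward, concatenate the second-to-last term with the last: LL·R = LLR, R·LLR = RLLR, …
Continuing: RLLRLLRRLLR · LLRRLLRRLLRLLRRLLR gives term 8.

RLLRLLRRLLRLLRRLLRRLLRLLRRLLR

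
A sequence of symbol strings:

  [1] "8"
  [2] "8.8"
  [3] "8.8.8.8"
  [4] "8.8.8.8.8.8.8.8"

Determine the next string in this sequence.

Every step duplicates the string with '.' between the halves.
One more doubling of 8.8.8.8.8.8.8.8 gives the answer.

8.8.8.8.8.8.8.8.8.8.8.8.8.8.8.8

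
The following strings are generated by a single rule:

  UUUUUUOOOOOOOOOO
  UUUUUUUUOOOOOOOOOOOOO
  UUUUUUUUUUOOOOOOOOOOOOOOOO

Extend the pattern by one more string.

Each string has the form U^{2n} O^{3n+1}, where the shown terms are n = 3, 4, 5.
For the next term, n = 6, so the run lengths are 12, 19.

UUUUUUUUUUUUOOOOOOOOOOOOOOOOOOO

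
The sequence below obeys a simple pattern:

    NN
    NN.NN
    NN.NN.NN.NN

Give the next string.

s(k+1) = s(k)·.·s(k) — each term doubles the last with '.' between the halves.
One more doubling of NN.NN.NN.NN gives the answer.

NN.NN.NN.NN.NN.NN.NN.NN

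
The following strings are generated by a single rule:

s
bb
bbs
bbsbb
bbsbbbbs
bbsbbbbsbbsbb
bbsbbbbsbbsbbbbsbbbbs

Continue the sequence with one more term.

Each term (from the third on) is the previous term followed by the one before it: term 3 = bb·s = bbs.
The next term joins bbsbbbbsbbsbbbbsbbbbs and bbsbbbbsbbsbb.

bbsbbbbsbbsbbbbsbbbbsbbsbbbbsbbsbb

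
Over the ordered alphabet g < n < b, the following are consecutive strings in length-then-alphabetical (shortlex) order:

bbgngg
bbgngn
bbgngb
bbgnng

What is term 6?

Advancing 2 positions from bbgnng through bbgnng → bbgnnn reaches term 6.

bbgnnb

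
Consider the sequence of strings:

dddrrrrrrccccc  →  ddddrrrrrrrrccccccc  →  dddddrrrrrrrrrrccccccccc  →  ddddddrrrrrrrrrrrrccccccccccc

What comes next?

dddddddrrrrrrrrrrrrrrccccccccccccc

The n-th term is n d's then 2n r's then 2n-1 c's, where the shown terms are n = 3, 4, 5, 6.
Setting n = 7 gives 7, 14, 13 characters in each block.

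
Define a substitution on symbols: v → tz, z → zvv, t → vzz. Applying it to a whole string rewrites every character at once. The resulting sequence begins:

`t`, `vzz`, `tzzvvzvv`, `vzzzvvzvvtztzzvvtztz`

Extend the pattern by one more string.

Applying the rule to each of the 20 symbols of vzzzvvzvvtztzzvvtztz gives the pieces tz zvv zvv zvv tz tz zvv tz tz vzz zvv vzz zvv zvv tz tz vzz zvv vzz zvv, which concatenate to the answer.

tzzvvzvvzvvtztzzvvtztzvzzzvvvzzzvvzvvtztzvzzzvvvzzzvv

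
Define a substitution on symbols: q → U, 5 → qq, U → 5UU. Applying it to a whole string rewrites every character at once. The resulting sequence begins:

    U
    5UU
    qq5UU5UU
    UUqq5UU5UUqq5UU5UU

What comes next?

Rewriting the 18 symbols of UUqq5UU5UUqq5UU5UU one by one yields 5UU 5UU U U qq 5UU 5UU qq 5UU 5UU U U qq 5UU 5UU qq 5UU 5UU; concatenated:

5UU5UUUUqq5UU5UUqq5UU5UUUUqq5UU5UUqq5UU5UU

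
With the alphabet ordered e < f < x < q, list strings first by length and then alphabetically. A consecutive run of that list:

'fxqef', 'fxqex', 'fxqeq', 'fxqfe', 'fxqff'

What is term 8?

fxqxe

Stepping forward 3 times from fxqff: fxqff → fxqfx → fxqfq, then the target.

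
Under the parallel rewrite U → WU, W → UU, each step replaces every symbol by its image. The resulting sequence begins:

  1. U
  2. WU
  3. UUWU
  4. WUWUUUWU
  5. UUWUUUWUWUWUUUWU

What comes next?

WUWUUUWUWUWUUUWUUUWUUUWUWUWUUUWU

Applying the rule to each of the 16 symbols of UUWUUUWUWUWUUUWU gives the pieces WU WU UU WU WU WU UU WU UU WU UU WU WU WU UU WU, which concatenate to the answer.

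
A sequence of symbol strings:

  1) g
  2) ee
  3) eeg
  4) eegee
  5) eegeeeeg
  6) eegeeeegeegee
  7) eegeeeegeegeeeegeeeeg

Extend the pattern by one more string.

Each term (from the third on) is the previous term followed by the one before it: term 3 = ee·g = eeg.
So term 8 is eegeeeegeegeeeegeeeeg·eegeeeegeegee.

eegeeeegeegeeeegeeeegeegeeeegeegee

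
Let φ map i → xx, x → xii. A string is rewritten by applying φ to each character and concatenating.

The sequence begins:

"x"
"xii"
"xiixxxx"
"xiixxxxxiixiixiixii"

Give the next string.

xiixxxxxiixiixiixiixiixxxxxiixxxxxiixxxxxiixxxx

φ(xiixxxxxiixiixiixii) expands symbol-by-symbol to xii xx xx xii xii xii xii xii xx xx xii xx xx xii xx xx xii xx xx; joining the 19 pieces gives the next term.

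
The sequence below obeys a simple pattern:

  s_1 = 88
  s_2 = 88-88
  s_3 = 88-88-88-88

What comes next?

Each string is two copies of the previous one joined by '-'.
So the next term is two copies of 88-88-88-88 with '-' between the halves.

88-88-88-88-88-88-88-88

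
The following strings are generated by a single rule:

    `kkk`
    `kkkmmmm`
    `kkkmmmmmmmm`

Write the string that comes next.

The strings grow by a fixed suffix mmmm each time.
Applying this once more to kkkmmmmmmmm:

kkkmmmmmmmmmmmm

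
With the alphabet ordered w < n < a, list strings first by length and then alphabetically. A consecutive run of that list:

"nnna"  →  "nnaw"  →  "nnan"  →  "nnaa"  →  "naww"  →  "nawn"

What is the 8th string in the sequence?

Stepping forward 2 times from nawn: nawn → nawa, then the target.

nanw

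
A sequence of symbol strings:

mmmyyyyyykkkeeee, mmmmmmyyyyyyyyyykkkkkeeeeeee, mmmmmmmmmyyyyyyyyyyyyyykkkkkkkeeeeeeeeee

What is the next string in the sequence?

mmmmmmmmmmmmyyyyyyyyyyyyyyyyyykkkkkkkkkeeeeeeeeeeeee

Reading off run lengths: m runs 3, 6, 9; y runs 6, 10, 14; k runs 3, 5, 7; e runs 4, 7, 10 — each is linear in n (n = 1, 2, …).
Setting n = 4 gives 12, 18, 9, 13 characters in each block.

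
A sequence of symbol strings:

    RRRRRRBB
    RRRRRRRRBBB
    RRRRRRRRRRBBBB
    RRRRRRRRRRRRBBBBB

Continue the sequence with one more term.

RRRRRRRRRRRRRRBBBBBB

The n-th term is 2n R's then n-1 B's, where the shown terms are n = 3, 4, 5, 6.
Setting n = 7 gives 14, 6 characters in each block.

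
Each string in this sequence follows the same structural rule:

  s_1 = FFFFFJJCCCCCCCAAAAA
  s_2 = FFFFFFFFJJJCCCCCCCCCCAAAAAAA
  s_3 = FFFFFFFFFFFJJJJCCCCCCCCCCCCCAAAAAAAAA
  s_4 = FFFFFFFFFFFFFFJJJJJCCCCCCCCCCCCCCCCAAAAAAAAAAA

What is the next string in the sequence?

FFFFFFFFFFFFFFFFFJJJJJJCCCCCCCCCCCCCCCCCCCAAAAAAAAAAAAA

Each string has the form F^{3n-1} J^{n} C^{3n+1} A^{2n+1}, where the shown terms are n = 2, 3, 4, 5.
For the next term, n = 6, so the run lengths are 17, 6, 19, 13.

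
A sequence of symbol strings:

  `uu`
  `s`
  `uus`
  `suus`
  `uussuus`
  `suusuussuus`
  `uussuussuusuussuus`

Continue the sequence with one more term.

suusuussuusuussuussuusuussuus

From term 3 onward, concatenate the second-to-last term with the last: uu·s = uus, s·uus = suus, …
So term 8 is suusuussuus·uussuussuusuussuus.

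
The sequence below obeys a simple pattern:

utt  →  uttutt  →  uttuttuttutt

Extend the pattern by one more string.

uttuttuttuttuttuttuttutt

s(k+1) = s(k)·s(k) — each term doubles the last.
So the next term is two copies of uttuttuttutt.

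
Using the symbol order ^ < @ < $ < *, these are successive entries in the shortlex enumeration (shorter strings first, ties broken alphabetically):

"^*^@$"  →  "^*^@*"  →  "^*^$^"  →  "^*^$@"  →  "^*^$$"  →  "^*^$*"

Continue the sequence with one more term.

Treat ^*^$* as a base-4 numeral over the given alphabet and add one, carrying through any trailing *'s.

^*^*^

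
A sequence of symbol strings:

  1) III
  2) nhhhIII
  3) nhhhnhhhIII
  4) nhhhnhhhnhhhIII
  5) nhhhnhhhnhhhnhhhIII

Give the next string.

Every step adds nhhh at the front: s(k+1) = nhhh·s(k).
Applying this once more to nhhhnhhhnhhhnhhhIII:

nhhhnhhhnhhhnhhhnhhhIII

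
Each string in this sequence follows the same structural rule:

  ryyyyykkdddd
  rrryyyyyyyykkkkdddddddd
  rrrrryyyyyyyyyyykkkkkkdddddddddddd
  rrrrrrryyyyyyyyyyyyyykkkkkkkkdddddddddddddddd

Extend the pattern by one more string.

The n-th term is 2n-1 r's then 3n+2 y's then 2n k's then 4n d's (n = 1, 2, …).
For the next term, n = 5, so the run lengths are 9, 17, 10, 20.

rrrrrrrrryyyyyyyyyyyyyyyyykkkkkkkkkkdddddddddddddddddddd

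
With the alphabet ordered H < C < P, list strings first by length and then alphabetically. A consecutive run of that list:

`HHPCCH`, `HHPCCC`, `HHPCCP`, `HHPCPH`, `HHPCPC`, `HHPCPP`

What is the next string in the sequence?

Treat HHPCPP as a base-3 numeral over the given alphabet and add one, carrying through any trailing P's.

HHPPHH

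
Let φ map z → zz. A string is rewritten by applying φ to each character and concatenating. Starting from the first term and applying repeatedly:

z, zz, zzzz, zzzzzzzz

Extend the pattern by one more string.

zzzzzzzzzzzzzzzz

Expanding zzzzzzzz: z→zz, z→zz, z→zz, z→zz, z→zz, z→zz, z→zz, z→zz. Concatenated: zz zz zz zz zz zz zz zz.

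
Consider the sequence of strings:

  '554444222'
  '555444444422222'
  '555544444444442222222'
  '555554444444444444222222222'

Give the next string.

555555444444444444444422222222222

Term n consists of n+1 5's, followed by 3n+1 4's, followed by 2n+1 2's (n = 1, 2, …).
Setting n = 5 gives 6, 16, 11 characters in each block.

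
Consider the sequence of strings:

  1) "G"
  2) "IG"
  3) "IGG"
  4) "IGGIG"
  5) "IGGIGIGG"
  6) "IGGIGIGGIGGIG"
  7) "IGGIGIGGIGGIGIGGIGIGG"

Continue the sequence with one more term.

IGGIGIGGIGGIGIGGIGIGGIGGIGIGGIGGIG

From term 3 onward, concatenate the last term with the second-to-last: IG·G = IGG, IGG·IG = IGGIG, …
The next term joins IGGIGIGGIGGIGIGGIGIGG and IGGIGIGGIGGIG.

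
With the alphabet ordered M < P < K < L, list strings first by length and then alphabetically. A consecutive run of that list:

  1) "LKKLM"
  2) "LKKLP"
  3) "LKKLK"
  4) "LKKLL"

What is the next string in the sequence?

Treat LKKLL as a base-4 numeral over the given alphabet and add one, carrying through any trailing L's.

LKLMM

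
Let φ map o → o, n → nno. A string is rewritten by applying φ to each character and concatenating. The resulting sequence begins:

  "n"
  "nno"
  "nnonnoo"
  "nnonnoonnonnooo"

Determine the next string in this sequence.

Applying the rule to each of the 15 symbols of nnonnoonnonnooo gives the pieces nno nno o nno nno o o nno nno o nno nno o o o, which concatenate to the answer.

nnonnoonnonnooonnonnoonnonnoooo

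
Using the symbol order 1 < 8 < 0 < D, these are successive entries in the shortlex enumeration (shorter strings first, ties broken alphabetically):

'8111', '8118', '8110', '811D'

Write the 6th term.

8188

Advancing 2 positions from 811D through 811D → 8181 reaches term 6.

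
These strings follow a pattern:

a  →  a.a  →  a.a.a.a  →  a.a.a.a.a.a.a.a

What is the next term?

a.a.a.a.a.a.a.a.a.a.a.a.a.a.a.a

Every step duplicates the string with '.' between the halves.
So the next term is two copies of a.a.a.a.a.a.a.a with '.' between the halves.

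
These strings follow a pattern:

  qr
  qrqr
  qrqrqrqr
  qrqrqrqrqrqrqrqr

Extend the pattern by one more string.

Each string is two copies of the previous one concatenated.
So the next term is two copies of qrqrqrqrqrqrqrqr.

qrqrqrqrqrqrqrqrqrqrqrqrqrqrqrqr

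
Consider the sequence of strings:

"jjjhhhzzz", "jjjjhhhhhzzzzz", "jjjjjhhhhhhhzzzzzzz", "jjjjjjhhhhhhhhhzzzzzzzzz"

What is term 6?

jjjjjjjjhhhhhhhhhhhhhzzzzzzzzzzzzz

Reading off run lengths: j runs 3, 4, 5, 6; h runs 3, 5, 7, 9; z runs 3, 5, 7, 9 — each is linear in n (n = 1, 2, …).
At n = 6 the blocks have lengths 8, 13, 13.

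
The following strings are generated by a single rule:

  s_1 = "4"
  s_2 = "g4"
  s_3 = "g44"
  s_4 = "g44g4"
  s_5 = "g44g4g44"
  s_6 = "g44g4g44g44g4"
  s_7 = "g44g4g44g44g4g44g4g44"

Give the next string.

This is a Fibonacci-style word recurrence s(k) = s(k−1)·s(k−2): e.g. g4·4 = g44.
So term 8 is g44g4g44g44g4g44g4g44·g44g4g44g44g4.

g44g4g44g44g4g44g4g44g44g4g44g44g4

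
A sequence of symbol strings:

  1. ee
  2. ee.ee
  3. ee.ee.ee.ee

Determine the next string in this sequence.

Each string is two copies of the previous one joined by '.'.
So the next term is two copies of ee.ee.ee.ee with '.' between the halves.

ee.ee.ee.ee.ee.ee.ee.ee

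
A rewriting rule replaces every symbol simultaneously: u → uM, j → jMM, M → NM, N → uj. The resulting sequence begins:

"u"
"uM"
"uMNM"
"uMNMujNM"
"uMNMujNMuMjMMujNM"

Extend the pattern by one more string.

Rewriting the 17 symbols of uMNMujNMuMjMMujNM one by one yields uM NM uj NM uM jMM uj NM uM NM jMM NM NM uM jMM uj NM; concatenated:

uMNMujNMuMjMMujNMuMNMjMMNMNMuMjMMujNM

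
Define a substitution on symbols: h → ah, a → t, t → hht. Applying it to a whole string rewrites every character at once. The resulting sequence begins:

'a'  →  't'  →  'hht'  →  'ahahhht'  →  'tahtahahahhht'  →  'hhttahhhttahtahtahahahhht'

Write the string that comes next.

ahahhhthhttahahahhhthhttahhhttahhhttahtahtahahahhht

Replace each of the 25 characters of hhttahhhttahtahtahahahhht in place — ah ah hht hht t ah ah ah hht hht t ah hht t ah hht t ah t ah t ah ah ah hht — and concatenate.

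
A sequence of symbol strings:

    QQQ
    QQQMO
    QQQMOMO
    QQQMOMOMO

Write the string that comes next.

The strings grow by a fixed suffix MO each time.
Applying this once more to QQQMOMOMO:

QQQMOMOMOMO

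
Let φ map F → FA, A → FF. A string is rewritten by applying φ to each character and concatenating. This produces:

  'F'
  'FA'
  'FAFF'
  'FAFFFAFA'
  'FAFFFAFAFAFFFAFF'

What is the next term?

FAFFFAFAFAFFFAFFFAFFFAFAFAFFFAFA

φ(FAFFFAFAFAFFFAFF) expands symbol-by-symbol to FA FF FA FA FA FF FA FF FA FF FA FA FA FF FA FA; joining the 16 pieces gives the next term.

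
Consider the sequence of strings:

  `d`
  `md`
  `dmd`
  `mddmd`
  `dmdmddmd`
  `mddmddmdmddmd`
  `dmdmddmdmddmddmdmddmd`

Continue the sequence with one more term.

mddmddmdmddmddmdmddmdmddmddmdmddmd

From term 3 onward, concatenate the second-to-last term with the last: d·md = dmd, md·dmd = mddmd, …
The next term joins mddmddmdmddmd and dmdmddmdmddmddmdmddmd.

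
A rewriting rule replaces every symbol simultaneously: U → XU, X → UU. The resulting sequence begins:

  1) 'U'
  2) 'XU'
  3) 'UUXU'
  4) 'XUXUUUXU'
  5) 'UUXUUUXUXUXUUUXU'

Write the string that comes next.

XUXUUUXUXUXUUUXUUUXUUUXUXUXUUUXU

Applying the rule to each of the 16 symbols of UUXUUUXUXUXUUUXU gives the pieces XU XU UU XU XU XU UU XU UU XU UU XU XU XU UU XU, which concatenate to the answer.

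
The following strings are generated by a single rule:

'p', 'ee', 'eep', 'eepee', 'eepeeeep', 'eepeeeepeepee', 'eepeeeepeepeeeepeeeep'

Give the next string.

From term 3 onward, concatenate the last term with the second-to-last: ee·p = eep, eep·ee = eepee, …
So term 8 is eepeeeepeepeeeepeeeep·eepeeeepeepee.

eepeeeepeepeeeepeeeepeepeeeepeepee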